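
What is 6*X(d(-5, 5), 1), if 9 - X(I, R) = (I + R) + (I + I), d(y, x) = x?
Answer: -42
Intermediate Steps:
X(I, R) = 9 - R - 3*I (X(I, R) = 9 - ((I + R) + (I + I)) = 9 - ((I + R) + 2*I) = 9 - (R + 3*I) = 9 + (-R - 3*I) = 9 - R - 3*I)
6*X(d(-5, 5), 1) = 6*(9 - 1*1 - 3*5) = 6*(9 - 1 - 15) = 6*(-7) = -42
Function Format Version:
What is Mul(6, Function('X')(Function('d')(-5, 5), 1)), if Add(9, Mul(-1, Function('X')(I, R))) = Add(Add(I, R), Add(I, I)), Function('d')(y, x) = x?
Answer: -42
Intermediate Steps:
Function('X')(I, R) = Add(9, Mul(-1, R), Mul(-3, I)) (Function('X')(I, R) = Add(9, Mul(-1, Add(Add(I, R), Add(I, I)))) = Add(9, Mul(-1, Add(Add(I, R), Mul(2, I)))) = Add(9, Mul(-1, Add(R, Mul(3, I)))) = Add(9, Add(Mul(-1, R), Mul(-3, I))) = Add(9, Mul(-1, R), Mul(-3, I)))
Mul(6, Function('X')(Function('d')(-5, 5), 1)) = Mul(6, Add(9, Mul(-1, 1), Mul(-3, 5))) = Mul(6, Add(9, -1, -15)) = Mul(6, -7) = -42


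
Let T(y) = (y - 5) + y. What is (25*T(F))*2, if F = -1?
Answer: -350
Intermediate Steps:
T(y) = -5 + 2*y (T(y) = (-5 + y) + y = -5 + 2*y)
(25*T(F))*2 = (25*(-5 + 2*(-1)))*2 = (25*(-5 - 2))*2 = (25*(-7))*2 = -175*2 = -350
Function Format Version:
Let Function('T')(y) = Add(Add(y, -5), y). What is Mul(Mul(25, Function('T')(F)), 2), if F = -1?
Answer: -350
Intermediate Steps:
Function('T')(y) = Add(-5, Mul(2, y)) (Function('T')(y) = Add(Add(-5, y), y) = Add(-5, Mul(2, y)))
Mul(Mul(25, Function('T')(F)), 2) = Mul(Mul(25, Add(-5, Mul(2, -1))), 2) = Mul(Mul(25, Add(-5, -2)), 2) = Mul(Mul(25, -7), 2) = Mul(-175, 2) = -350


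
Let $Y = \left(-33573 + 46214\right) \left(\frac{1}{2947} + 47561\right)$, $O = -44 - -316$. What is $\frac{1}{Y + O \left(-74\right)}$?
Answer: $\frac{2947}{1771731912572} \approx 1.6633 \cdot 10^{-9}$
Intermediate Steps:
$O = 272$ ($O = -44 + 316 = 272$)
$Y = \frac{1771791229788}{2947}$ ($Y = 12641 \left(\frac{1}{2947} + 47561\right) = 12641 \cdot \frac{140162268}{2947} = \frac{1771791229788}{2947} \approx 6.0122 \cdot 10^{8}$)
$\frac{1}{Y + O \left(-74\right)} = \frac{1}{\frac{1771791229788}{2947} + 272 \left(-74\right)} = \frac{1}{\frac{1771791229788}{2947} - 20128} = \frac{1}{\frac{1771731912572}{2947}} = \frac{2947}{1771731912572}$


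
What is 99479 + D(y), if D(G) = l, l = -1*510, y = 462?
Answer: 98969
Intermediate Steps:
l = -510
D(G) = -510
99479 + D(y) = 99479 - 510 = 98969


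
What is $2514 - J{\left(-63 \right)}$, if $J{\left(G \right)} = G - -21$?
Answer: $2556$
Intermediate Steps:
$J{\left(G \right)} = 21 + G$ ($J{\left(G \right)} = G + 21 = 21 + G$)
$2514 - J{\left(-63 \right)} = 2514 - \left(21 - 63\right) = 2514 - -42 = 2514 + 42 = 2556$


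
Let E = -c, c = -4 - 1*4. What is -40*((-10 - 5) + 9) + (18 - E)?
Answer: 250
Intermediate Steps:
c = -8 (c = -4 - 4 = -8)
E = 8 (E = -1*(-8) = 8)
-40*((-10 - 5) + 9) + (18 - E) = -40*((-10 - 5) + 9) + (18 - 1*8) = -40*(-15 + 9) + (18 - 8) = -40*(-6) + 10 = 240 + 10 = 250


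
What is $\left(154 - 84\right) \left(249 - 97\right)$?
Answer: $10640$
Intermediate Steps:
$\left(154 - 84\right) \left(249 - 97\right) = 70 \cdot 152 = 10640$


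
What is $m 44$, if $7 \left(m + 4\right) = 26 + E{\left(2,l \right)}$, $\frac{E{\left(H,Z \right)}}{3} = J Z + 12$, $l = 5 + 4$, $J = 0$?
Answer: $\frac{1496}{7} \approx 213.71$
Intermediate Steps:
$l = 9$
$E{\left(H,Z \right)} = 36$ ($E{\left(H,Z \right)} = 3 \left(0 Z + 12\right) = 3 \left(0 + 12\right) = 3 \cdot 12 = 36$)
$m = \frac{34}{7}$ ($m = -4 + \frac{26 + 36}{7} = -4 + \frac{1}{7} \cdot 62 = -4 + \frac{62}{7} = \frac{34}{7} \approx 4.8571$)
$m 44 = \frac{34}{7} \cdot 44 = \frac{1496}{7}$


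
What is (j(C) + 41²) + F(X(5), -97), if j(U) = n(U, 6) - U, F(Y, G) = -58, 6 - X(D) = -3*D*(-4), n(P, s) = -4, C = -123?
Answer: 1742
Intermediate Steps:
X(D) = 6 - 12*D (X(D) = 6 - (-3*D)*(-4) = 6 - 12*D)
j(U) = -4 - U
(j(C) + 41²) + F(X(5), -97) = ((-4 - 1*(-123)) + 41²) - 58 = ((-4 + 123) + 1681) - 58 = (119 + 1681) - 58 = 1800 - 58 = 1742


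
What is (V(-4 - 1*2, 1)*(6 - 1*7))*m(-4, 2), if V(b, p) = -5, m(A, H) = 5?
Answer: 25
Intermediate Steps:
(V(-4 - 1*2, 1)*(6 - 1*7))*m(-4, 2) = -5*(6 - 1*7)*5 = -5*(6 - 7)*5 = -5*(-1)*5 = 5*5 = 25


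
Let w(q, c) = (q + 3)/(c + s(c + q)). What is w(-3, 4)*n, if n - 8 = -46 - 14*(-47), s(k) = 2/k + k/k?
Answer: 0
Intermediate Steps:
s(k) = 1 + 2/k (s(k) = 2/k + 1 = 1 + 2/k)
n = 620 (n = 8 + (-46 - 14*(-47)) = 8 + (-46 + 658) = 8 + 612 = 620)
w(q, c) = (3 + q)/(c + (2 + c + q)/(c + q)) (w(q, c) = (q + 3)/(c + (2 + (c + q))/(c + q)) = (3 + q)/(c + (2 + c + q)/(c + q)))
w(-3, 4)*n = ((3 - 3)*(4 - 3)/(2 + 4 - 3 + 4*(4 - 3)))*620 = (0*1/(2 + 4 - 3 + 4*1))*620 = (0*1/(2 + 4 - 3 + 4))*620 = (0*1/7)*620 = ((⅐)*0*1)*620 = 0*620 = 0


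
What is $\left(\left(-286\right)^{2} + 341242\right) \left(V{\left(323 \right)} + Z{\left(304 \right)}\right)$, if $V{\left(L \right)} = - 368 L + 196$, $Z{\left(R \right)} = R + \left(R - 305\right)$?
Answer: $-50072892870$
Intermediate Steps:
$Z{\left(R \right)} = -305 + 2 R$ ($Z{\left(R \right)} = R + \left(-305 + R\right) = -305 + 2 R$)
$V{\left(L \right)} = 196 - 368 L$
$\left(\left(-286\right)^{2} + 341242\right) \left(V{\left(323 \right)} + Z{\left(304 \right)}\right) = \left(\left(-286\right)^{2} + 341242\right) \left(\left(196 - 118864\right) + \left(-305 + 2 \cdot 304\right)\right) = \left(81796 + 341242\right) \left(\left(196 - 118864\right) + \left(-305 + 608\right)\right) = 423038 \left(-118668 + 303\right) = 423038 \left(-118365\right) = -50072892870$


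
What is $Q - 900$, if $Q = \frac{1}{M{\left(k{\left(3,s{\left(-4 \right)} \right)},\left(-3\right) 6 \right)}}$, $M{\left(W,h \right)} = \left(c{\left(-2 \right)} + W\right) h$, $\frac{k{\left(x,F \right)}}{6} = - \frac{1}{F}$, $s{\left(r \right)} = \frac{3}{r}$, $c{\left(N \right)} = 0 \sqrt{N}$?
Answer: $- \frac{129601}{144} \approx -900.01$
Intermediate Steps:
$c{\left(N \right)} = 0$
$k{\left(x,F \right)} = - \frac{6}{F}$ ($k{\left(x,F \right)} = 6 \left(- \frac{1}{F}\right) = - \frac{6}{F}$)
$M{\left(W,h \right)} = W h$ ($M{\left(W,h \right)} = \left(0 + W\right) h = W h$)
$Q = - \frac{1}{144}$ ($Q = \frac{1}{- \frac{6}{3 \frac{1}{-4}} \left(\left(-3\right) 6\right)} = \frac{1}{- \frac{6}{3 \left(- \frac{1}{4}\right)} \left(-18\right)} = \frac{1}{- \frac{6}{- \frac{3}{4}} \left(-18\right)} = \frac{1}{\left(-6\right) \left(- \frac{4}{3}\right) \left(-18\right)} = \frac{1}{8 \left(-18\right)} = \frac{1}{-144} = - \frac{1}{144} \approx -0.0069444$)
$Q - 900 = - \frac{1}{144} - 900 = - \frac{129601}{144}$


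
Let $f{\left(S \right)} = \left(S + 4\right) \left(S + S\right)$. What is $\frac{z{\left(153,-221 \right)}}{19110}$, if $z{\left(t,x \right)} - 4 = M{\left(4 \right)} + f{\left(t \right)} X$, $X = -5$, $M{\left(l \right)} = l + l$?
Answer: $- \frac{817}{65} \approx -12.569$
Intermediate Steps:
$M{\left(l \right)} = 2 l$
$f{\left(S \right)} = 2 S \left(4 + S\right)$ ($f{\left(S \right)} = \left(4 + S\right) 2 S = 2 S \left(4 + S\right)$)
$z{\left(t,x \right)} = 12 - 10 t \left(4 + t\right)$ ($z{\left(t,x \right)} = 4 + \left(2 \cdot 4 + 2 t \left(4 + t\right) \left(-5\right)\right) = 4 - \left(-8 + 10 t \left(4 + t\right)\right) = 12 - 10 t \left(4 + t\right)$)
$\frac{z{\left(153,-221 \right)}}{19110} = \frac{12 - 1530 \left(4 + 153\right)}{19110} = \left(12 - 1530 \cdot 157\right) \frac{1}{19110} = \left(12 - 240210\right) \frac{1}{19110} = \left(-240198\right) \frac{1}{19110} = - \frac{817}{65}$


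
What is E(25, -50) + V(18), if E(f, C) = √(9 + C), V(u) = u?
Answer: 18 + I*√41 ≈ 18.0 + 6.4031*I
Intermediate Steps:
E(25, -50) + V(18) = √(9 - 50) + 18 = √(-41) + 18 = I*√41 + 18 = 18 + I*√41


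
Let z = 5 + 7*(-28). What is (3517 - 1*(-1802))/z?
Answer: -5319/191 ≈ -27.848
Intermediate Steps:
z = -191 (z = 5 - 196 = -191)
(3517 - 1*(-1802))/z = (3517 - 1*(-1802))/(-191) = (3517 + 1802)*(-1/191) = 5319*(-1/191) = -5319/191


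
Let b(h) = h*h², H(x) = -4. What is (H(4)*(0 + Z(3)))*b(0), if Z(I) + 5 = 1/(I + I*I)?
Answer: 0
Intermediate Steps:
Z(I) = -5 + 1/(I + I²) (Z(I) = -5 + 1/(I + I*I) = -5 + 1/(I + I²))
b(h) = h³
(H(4)*(0 + Z(3)))*b(0) = -4*(0 + (1 - 5*3 - 5*3²)/(3*(1 + 3)))*0³ = -4*(0 + (⅓)*(1 - 15 - 5*9)/4)*0 = -4*(0 + (⅓)*(¼)*(1 - 15 - 45))*0 = -4*(0 + (⅓)*(¼)*(-59))*0 = -4*(0 - 59/12)*0 = -4*(-59/12)*0 = (59/3)*0 = 0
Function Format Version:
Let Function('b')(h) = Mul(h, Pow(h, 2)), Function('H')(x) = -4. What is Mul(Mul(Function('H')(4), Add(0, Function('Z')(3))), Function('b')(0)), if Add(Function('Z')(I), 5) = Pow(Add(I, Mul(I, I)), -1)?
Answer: 0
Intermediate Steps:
Function('Z')(I) = Add(-5, Pow(Add(I, Pow(I, 2)), -1)) (Function('Z')(I) = Add(-5, Pow(Add(I, Mul(I, I)), -1)) = Add(-5, Pow(Add(I, Pow(I, 2)), -1)))
Function('b')(h) = Pow(h, 3)
Mul(Mul(Function('H')(4), Add(0, Function('Z')(3))), Function('b')(0)) = Mul(Mul(-4, Add(0, Mul(Pow(3, -1), Pow(Add(1, 3), -1), Add(1, Mul(-5, 3), Mul(-5, Pow(3, 2)))))), Pow(0, 3)) = Mul(Mul(-4, Add(0, Mul(Rational(1, 3), Pow(4, -1), Add(1, -15, Mul(-5, 9))))), 0) = Mul(Mul(-4, Add(0, Mul(Rational(1, 3), Rational(1, 4), Add(1, -15, -45)))), 0) = Mul(Mul(-4, Add(0, Mul(Rational(1, 3), Rational(1, 4), -59))), 0) = Mul(Mul(-4, Add(0, Rational(-59, 12))), 0) = Mul(Mul(-4, Rational(-59, 12)), 0) = Mul(Rational(59, 3), 0) = 0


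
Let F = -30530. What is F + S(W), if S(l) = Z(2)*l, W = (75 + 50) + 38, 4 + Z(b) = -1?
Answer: -31345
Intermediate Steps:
Z(b) = -5 (Z(b) = -4 - 1 = -5)
W = 163 (W = 125 + 38 = 163)
S(l) = -5*l
F + S(W) = -30530 - 5*163 = -30530 - 815 = -31345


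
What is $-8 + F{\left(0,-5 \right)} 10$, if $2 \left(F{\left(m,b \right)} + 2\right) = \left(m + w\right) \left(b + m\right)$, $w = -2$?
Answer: $22$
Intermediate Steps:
$F{\left(m,b \right)} = -2 + \frac{\left(-2 + m\right) \left(b + m\right)}{2}$ ($F{\left(m,b \right)} = -2 + \frac{\left(m - 2\right) \left(b + m\right)}{2} = -2 + \frac{\left(-2 + m\right) \left(b + m\right)}{2}$)
$-8 + F{\left(0,-5 \right)} 10 = -8 + \left(-2 + \frac{0^{2}}{2} - -5 - 0 + \frac{1}{2} \left(-5\right) 0\right) 10 = -8 + \left(-2 + \frac{1}{2} \cdot 0 + 5 + 0 + 0\right) 10 = -8 + \left(-2 + 0 + 5 + 0 + 0\right) 10 = -8 + 3 \cdot 10 = -8 + 30 = 22$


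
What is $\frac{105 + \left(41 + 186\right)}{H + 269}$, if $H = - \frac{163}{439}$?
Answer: $\frac{36437}{29482} \approx 1.2359$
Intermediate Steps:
$H = - \frac{163}{439}$ ($H = \left(-163\right) \frac{1}{439} = - \frac{163}{439} \approx -0.3713$)
$\frac{105 + \left(41 + 186\right)}{H + 269} = \frac{105 + \left(41 + 186\right)}{- \frac{163}{439} + 269} = \frac{105 + 227}{\frac{117928}{439}} = 332 \cdot \frac{439}{117928} = \frac{36437}{29482}$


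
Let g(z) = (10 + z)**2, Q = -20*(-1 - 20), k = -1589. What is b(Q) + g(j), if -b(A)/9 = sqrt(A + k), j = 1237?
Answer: 1555009 - 9*I*sqrt(1169) ≈ 1.555e+6 - 307.72*I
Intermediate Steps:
Q = 420 (Q = -20*(-21) = 420)
b(A) = -9*sqrt(-1589 + A) (b(A) = -9*sqrt(A - 1589) = -9*sqrt(-1589 + A))
b(Q) + g(j) = -9*sqrt(-1589 + 420) + (10 + 1237)**2 = -9*I*sqrt(1169) + 1247**2 = -9*I*sqrt(1169) + 1555009 = 1555009 - 9*I*sqrt(1169)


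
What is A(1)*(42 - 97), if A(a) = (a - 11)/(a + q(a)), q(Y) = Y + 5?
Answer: 550/7 ≈ 78.571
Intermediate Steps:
q(Y) = 5 + Y
A(a) = (-11 + a)/(5 + 2*a) (A(a) = (a - 11)/(a + (5 + a)) = (-11 + a)/(5 + 2*a))
A(1)*(42 - 97) = ((-11 + 1)/(5 + 2*1))*(42 - 97) = (-10/(5 + 2))*(-55) = (-10/7)*(-55) = ((1/7)*(-10))*(-55) = -10/7*(-55) = 550/7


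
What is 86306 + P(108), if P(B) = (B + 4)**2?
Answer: 98850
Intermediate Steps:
P(B) = (4 + B)**2
86306 + P(108) = 86306 + (4 + 108)**2 = 86306 + 112**2 = 86306 + 12544 = 98850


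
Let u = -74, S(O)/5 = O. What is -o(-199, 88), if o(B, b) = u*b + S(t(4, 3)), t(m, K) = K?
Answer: 6497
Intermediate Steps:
S(O) = 5*O
o(B, b) = 15 - 74*b (o(B, b) = -74*b + 5*3 = -74*b + 15 = 15 - 74*b)
-o(-199, 88) = -(15 - 74*88) = -(15 - 6512) = -1*(-6497) = 6497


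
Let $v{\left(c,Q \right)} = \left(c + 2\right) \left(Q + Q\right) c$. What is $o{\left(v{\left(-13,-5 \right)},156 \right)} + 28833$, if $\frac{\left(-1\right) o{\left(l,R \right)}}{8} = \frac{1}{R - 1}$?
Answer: $\frac{4469107}{155} \approx 28833.0$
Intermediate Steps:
$v{\left(c,Q \right)} = 2 Q c \left(2 + c\right)$ ($v{\left(c,Q \right)} = \left(2 + c\right) 2 Q c = 2 Q \left(2 + c\right) c = 2 Q c \left(2 + c\right)$)
$o{\left(l,R \right)} = - \frac{8}{-1 + R}$ ($o{\left(l,R \right)} = - \frac{8}{R - 1} = - \frac{8}{-1 + R}$)
$o{\left(v{\left(-13,-5 \right)},156 \right)} + 28833 = - \frac{8}{-1 + 156} + 28833 = - \frac{8}{155} + 28833 = \frac{4469107}{155}$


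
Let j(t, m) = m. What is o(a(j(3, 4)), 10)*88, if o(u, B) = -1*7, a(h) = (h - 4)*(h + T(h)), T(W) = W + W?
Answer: -616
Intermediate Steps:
T(W) = 2*W
a(h) = 3*h*(-4 + h) (a(h) = (h - 4)*(h + 2*h) = (-4 + h)*(3*h) = 3*h*(-4 + h))
o(u, B) = -7
o(a(j(3, 4)), 10)*88 = -7*88 = -616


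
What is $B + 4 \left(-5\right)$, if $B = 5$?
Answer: $-15$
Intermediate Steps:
$B + 4 \left(-5\right) = 5 + 4 \left(-5\right) = 5 - 20 = -15$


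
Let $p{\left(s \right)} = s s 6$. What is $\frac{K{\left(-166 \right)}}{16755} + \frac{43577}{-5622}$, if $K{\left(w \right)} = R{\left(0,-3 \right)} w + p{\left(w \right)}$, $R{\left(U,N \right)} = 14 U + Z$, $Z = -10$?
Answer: $\frac{69572959}{31398870} \approx 2.2158$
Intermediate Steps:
$p{\left(s \right)} = 6 s^{2}$ ($p{\left(s \right)} = s^{2} \cdot 6 = 6 s^{2}$)
$R{\left(U,N \right)} = -10 + 14 U$ ($R{\left(U,N \right)} = 14 U - 10 = -10 + 14 U$)
$K{\left(w \right)} = - 10 w + 6 w^{2}$ ($K{\left(w \right)} = \left(-10 + 14 \cdot 0\right) w + 6 w^{2} = \left(-10 + 0\right) w + 6 w^{2} = - 10 w + 6 w^{2}$)
$\frac{K{\left(-166 \right)}}{16755} + \frac{43577}{-5622} = \frac{2 \left(-166\right) \left(-5 + 3 \left(-166\right)\right)}{16755} + \frac{43577}{-5622} = 2 \left(-166\right) \left(-5 - 498\right) \frac{1}{16755} + 43577 \left(- \frac{1}{5622}\right) = 2 \left(-166\right) \left(-503\right) \frac{1}{16755} - \frac{43577}{5622} = 166996 \cdot \frac{1}{16755} - \frac{43577}{5622} = \frac{166996}{16755} - \frac{43577}{5622} = \frac{69572959}{31398870}$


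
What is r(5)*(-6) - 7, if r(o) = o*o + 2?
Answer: -169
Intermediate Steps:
r(o) = 2 + o² (r(o) = o² + 2 = 2 + o²)
r(5)*(-6) - 7 = (2 + 5²)*(-6) - 7 = (2 + 25)*(-6) - 7 = 27*(-6) - 7 = -162 - 7 = -169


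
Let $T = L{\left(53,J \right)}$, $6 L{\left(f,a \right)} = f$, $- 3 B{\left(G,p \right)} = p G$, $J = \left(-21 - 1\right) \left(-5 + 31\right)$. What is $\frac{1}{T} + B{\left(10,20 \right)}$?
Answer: $- \frac{10582}{159} \approx -66.553$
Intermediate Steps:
$J = -572$ ($J = \left(-22\right) 26 = -572$)
$B{\left(G,p \right)} = - \frac{G p}{3}$ ($B{\left(G,p \right)} = - \frac{p G}{3} = - \frac{G p}{3}$)
$L{\left(f,a \right)} = \frac{f}{6}$
$T = \frac{53}{6}$ ($T = \frac{1}{6} \cdot 53 = \frac{53}{6} \approx 8.8333$)
$\frac{1}{T} + B{\left(10,20 \right)} = \frac{1}{\frac{53}{6}} - \frac{10}{3} \cdot 20 = \frac{6}{53} - \frac{200}{3} = - \frac{10582}{159}$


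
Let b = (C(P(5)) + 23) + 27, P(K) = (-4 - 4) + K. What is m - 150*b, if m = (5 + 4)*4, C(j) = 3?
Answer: -7914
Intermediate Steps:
P(K) = -8 + K
m = 36 (m = 9*4 = 36)
b = 53 (b = (3 + 23) + 27 = 26 + 27 = 53)
m - 150*b = 36 - 150*53 = 36 - 7950 = -7914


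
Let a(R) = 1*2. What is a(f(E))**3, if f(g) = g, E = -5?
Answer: 8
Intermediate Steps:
a(R) = 2
a(f(E))**3 = 2**3 = 8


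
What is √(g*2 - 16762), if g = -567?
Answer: 2*I*√4474 ≈ 133.78*I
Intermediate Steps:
√(g*2 - 16762) = √(-567*2 - 16762) = √(-1134 - 16762) = √(-17896) = 2*I*√4474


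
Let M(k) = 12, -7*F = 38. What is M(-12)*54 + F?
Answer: 4498/7 ≈ 642.57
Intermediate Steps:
F = -38/7 (F = -⅐*38 = -38/7 ≈ -5.4286)
M(-12)*54 + F = 12*54 - 38/7 = 648 - 38/7 = 4498/7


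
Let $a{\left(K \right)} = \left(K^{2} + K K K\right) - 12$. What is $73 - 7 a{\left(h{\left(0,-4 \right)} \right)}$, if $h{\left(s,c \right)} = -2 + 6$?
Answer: $-403$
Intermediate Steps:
$h{\left(s,c \right)} = 4$
$a{\left(K \right)} = -12 + K^{2} + K^{3}$ ($a{\left(K \right)} = \left(K^{2} + K^{2} K\right) - 12 = \left(K^{2} + K^{3}\right) - 12 = -12 + K^{2} + K^{3}$)
$73 - 7 a{\left(h{\left(0,-4 \right)} \right)} = 73 - 7 \left(-12 + 4^{2} + 4^{3}\right) = 73 - 7 \left(-12 + 16 + 64\right) = 73 - 476 = -403$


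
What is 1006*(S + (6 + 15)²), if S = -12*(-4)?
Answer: 491934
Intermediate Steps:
S = 48
1006*(S + (6 + 15)²) = 1006*(48 + (6 + 15)²) = 1006*(48 + 21²) = 1006*(48 + 441) = 1006*489 = 491934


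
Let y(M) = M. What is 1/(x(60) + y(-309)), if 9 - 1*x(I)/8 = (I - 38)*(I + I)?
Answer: -1/21357 ≈ -4.6823e-5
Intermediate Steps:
x(I) = 72 - 16*I*(-38 + I) (x(I) = 72 - 8*(I - 38)*(I + I) = 72 - 8*(-38 + I)*2*I = 72 - 16*I*(-38 + I))
1/(x(60) + y(-309)) = 1/((72 - 16*60**2 + 608*60) - 309) = 1/((72 - 16*3600 + 36480) - 309) = 1/((72 - 57600 + 36480) - 309) = 1/(-21048 - 309) = 1/(-21357) = -1/21357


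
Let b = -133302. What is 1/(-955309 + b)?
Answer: -1/1088611 ≈ -9.1860e-7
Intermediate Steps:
1/(-955309 + b) = 1/(-955309 - 133302) = 1/(-1088611) = -1/1088611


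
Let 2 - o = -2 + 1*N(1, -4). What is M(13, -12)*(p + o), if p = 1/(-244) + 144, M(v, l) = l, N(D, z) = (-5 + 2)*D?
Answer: -110529/61 ≈ -1812.0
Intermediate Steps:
N(D, z) = -3*D
o = 7 (o = 2 - (-2 + 1*(-3*1)) = 2 - (-2 + 1*(-3)) = 2 - (-2 - 3) = 2 - 1*(-5) = 2 + 5 = 7)
p = 35135/244 (p = -1/244 + 144 = 35135/244 ≈ 144.00)
M(13, -12)*(p + o) = -12*(35135/244 + 7) = -12*36843/244 = -110529/61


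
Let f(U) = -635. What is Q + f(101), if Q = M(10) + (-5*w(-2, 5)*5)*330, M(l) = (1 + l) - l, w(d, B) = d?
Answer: 15866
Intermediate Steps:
M(l) = 1
Q = 16501 (Q = 1 + (-5*(-2)*5)*330 = 1 + (10*5)*330 = 1 + 50*330 = 1 + 16500 = 16501)
Q + f(101) = 16501 - 635 = 15866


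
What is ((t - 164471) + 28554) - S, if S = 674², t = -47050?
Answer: -637243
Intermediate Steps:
S = 454276
((t - 164471) + 28554) - S = ((-47050 - 164471) + 28554) - 1*454276 = (-211521 + 28554) - 454276 = -182967 - 454276 = -637243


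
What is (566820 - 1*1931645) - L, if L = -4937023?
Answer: 3572198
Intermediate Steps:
(566820 - 1*1931645) - L = (566820 - 1*1931645) - 1*(-4937023) = (566820 - 1931645) + 4937023 = -1364825 + 4937023 = 3572198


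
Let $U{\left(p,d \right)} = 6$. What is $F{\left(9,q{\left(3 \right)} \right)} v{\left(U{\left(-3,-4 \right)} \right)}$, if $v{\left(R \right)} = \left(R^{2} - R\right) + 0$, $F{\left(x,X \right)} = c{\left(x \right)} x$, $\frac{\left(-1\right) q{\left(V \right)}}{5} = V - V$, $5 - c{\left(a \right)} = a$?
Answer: $-1080$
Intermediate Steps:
$c{\left(a \right)} = 5 - a$
$q{\left(V \right)} = 0$ ($q{\left(V \right)} = - 5 \left(V - V\right) = \left(-5\right) 0 = 0$)
$F{\left(x,X \right)} = x \left(5 - x\right)$ ($F{\left(x,X \right)} = \left(5 - x\right) x = x \left(5 - x\right)$)
$v{\left(R \right)} = R^{2} - R$
$F{\left(9,q{\left(3 \right)} \right)} v{\left(U{\left(-3,-4 \right)} \right)} = 9 \left(5 - 9\right) 6 \left(-1 + 6\right) = 9 \left(5 - 9\right) 6 \cdot 5 = 9 \left(-4\right) 30 = \left(-36\right) 30 = -1080$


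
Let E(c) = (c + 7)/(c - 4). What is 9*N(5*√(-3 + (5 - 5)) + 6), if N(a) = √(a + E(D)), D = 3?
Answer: 9*√(-4 + 5*I*√3) ≈ 14.978 + 23.417*I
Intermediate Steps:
E(c) = (7 + c)/(-4 + c)
N(a) = √(-10 + a) (N(a) = √(a + (7 + 3)/(-4 + 3)) = √(a + 10/(-1)) = √(a - 1*10) = √(a - 10) = √(-10 + a))
9*N(5*√(-3 + (5 - 5)) + 6) = 9*√(-10 + (5*√(-3 + (5 - 5)) + 6)) = 9*√(-10 + (5*√(-3 + 0) + 6)) = 9*√(-10 + (5*√(-3) + 6)) = 9*√(-10 + (5*(I*√3) + 6)) = 9*√(-10 + (5*I*√3 + 6)) = 9*√(-10 + (6 + 5*I*√3)) = 9*√(-4 + 5*I*√3)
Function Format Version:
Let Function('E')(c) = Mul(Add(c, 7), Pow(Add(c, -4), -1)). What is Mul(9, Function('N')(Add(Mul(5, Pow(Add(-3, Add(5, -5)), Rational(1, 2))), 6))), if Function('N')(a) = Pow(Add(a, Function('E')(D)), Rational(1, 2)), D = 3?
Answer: Mul(9, Pow(Add(-4, Mul(5, I, Pow(3, Rational(1, 2)))), Rational(1, 2))) ≈ Add(14.978, Mul(23.417, I))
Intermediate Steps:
Function('E')(c) = Mul(Pow(Add(-4, c), -1), Add(7, c)) (Function('E')(c) = Mul(Add(7, c), Pow(Add(-4, c), -1)) = Mul(Pow(Add(-4, c), -1), Add(7, c)))
Function('N')(a) = Pow(Add(-10, a), Rational(1, 2)) (Function('N')(a) = Pow(Add(a, Mul(Pow(Add(-4, 3), -1), Add(7, 3))), Rational(1, 2)) = Pow(Add(a, Mul(Pow(-1, -1), 10)), Rational(1, 2)) = Pow(Add(a, Mul(-1, 10)), Rational(1, 2)) = Pow(Add(a, -10), Rational(1, 2)) = Pow(Add(-10, a), Rational(1, 2)))
Mul(9, Function('N')(Add(Mul(5, Pow(Add(-3, Add(5, -5)), Rational(1, 2))), 6))) = Mul(9, Pow(Add(-10, Add(Mul(5, Pow(Add(-3, Add(5, -5)), Rational(1, 2))), 6)), Rational(1, 2))) = Mul(9, Pow(Add(-10, Add(Mul(5, Pow(Add(-3, 0), Rational(1, 2))), 6)), Rational(1, 2))) = Mul(9, Pow(Add(-10, Add(Mul(5, Pow(-3, Rational(1, 2))), 6)), Rational(1, 2))) = Mul(9, Pow(Add(-10, Add(Mul(5, Mul(I, Pow(3, Rational(1, 2)))), 6)), Rational(1, 2))) = Mul(9, Pow(Add(-10, Add(Mul(5, I, Pow(3, Rational(1, 2))), 6)), Rational(1, 2))) = Mul(9, Pow(Add(-10, Add(6, Mul(5, I, Pow(3, Rational(1, 2))))), Rational(1, 2))) = Mul(9, Pow(Add(-4, Mul(5, I, Pow(3, Rational(1, 2)))), Rational(1, 2)))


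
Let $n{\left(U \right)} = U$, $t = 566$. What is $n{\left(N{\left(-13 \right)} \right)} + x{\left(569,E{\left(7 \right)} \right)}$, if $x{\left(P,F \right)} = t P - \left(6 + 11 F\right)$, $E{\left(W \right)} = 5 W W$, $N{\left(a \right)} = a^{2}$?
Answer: $319522$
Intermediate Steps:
$E{\left(W \right)} = 5 W^{2}$
$x{\left(P,F \right)} = -6 - 11 F + 566 P$ ($x{\left(P,F \right)} = 566 P - \left(6 + 11 F\right) = -6 - 11 F + 566 P$)
$n{\left(N{\left(-13 \right)} \right)} + x{\left(569,E{\left(7 \right)} \right)} = \left(-13\right)^{2} - \left(-322048 + 11 \cdot 5 \cdot 7^{2}\right) = 169 - \left(-322048 + 11 \cdot 5 \cdot 49\right) = 169 - -319353 = 169 + 319353 = 319522$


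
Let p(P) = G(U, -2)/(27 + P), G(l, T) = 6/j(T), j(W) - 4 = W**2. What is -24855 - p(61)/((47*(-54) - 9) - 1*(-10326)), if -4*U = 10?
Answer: -22686053281/912736 ≈ -24855.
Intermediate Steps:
U = -5/2 (U = -1/4*10 = -5/2 ≈ -2.5000)
j(W) = 4 + W**2
G(l, T) = 6/(4 + T**2)
p(P) = 3/(4*(27 + P)) (p(P) = (6/(4 + (-2)**2))/(27 + P) = (6/(4 + 4))/(27 + P) = (6/8)/(27 + P) = (6*(1/8))/(27 + P) = 3/(4*(27 + P)))
-24855 - p(61)/((47*(-54) - 9) - 1*(-10326)) = -24855 - 3/(4*(27 + 61))/((47*(-54) - 9) - 1*(-10326)) = -24855 - (3/4)/88/((-2538 - 9) + 10326) = -24855 - (3/4)*(1/88)/(-2547 + 10326) = -24855 - 3/(352*7779) = -24855 - 1*1/912736 = -24855 - 1/912736 = -22686053281/912736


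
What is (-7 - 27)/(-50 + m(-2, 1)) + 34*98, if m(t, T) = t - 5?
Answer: 189958/57 ≈ 3332.6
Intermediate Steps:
m(t, T) = -5 + t
(-7 - 27)/(-50 + m(-2, 1)) + 34*98 = (-7 - 27)/(-50 + (-5 - 2)) + 34*98 = -34/(-50 - 7) + 3332 = -34/(-57) + 3332 = -34*(-1/57) + 3332 = 34/57 + 3332 = 189958/57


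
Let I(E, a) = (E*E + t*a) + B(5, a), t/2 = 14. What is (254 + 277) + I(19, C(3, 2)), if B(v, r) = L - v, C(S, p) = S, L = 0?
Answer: 971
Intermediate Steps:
t = 28 (t = 2*14 = 28)
B(v, r) = -v (B(v, r) = 0 - v = -v)
I(E, a) = -5 + E² + 28*a (I(E, a) = (E*E + 28*a) - 1*5 = (E² + 28*a) - 5 = -5 + E² + 28*a)
(254 + 277) + I(19, C(3, 2)) = (254 + 277) + (-5 + 19² + 28*3) = 531 + (-5 + 361 + 84) = 531 + 440 = 971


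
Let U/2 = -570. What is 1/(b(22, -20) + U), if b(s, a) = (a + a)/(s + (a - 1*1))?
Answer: -1/1180 ≈ -0.00084746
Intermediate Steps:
U = -1140 (U = 2*(-570) = -1140)
b(s, a) = 2*a/(-1 + a + s) (b(s, a) = (2*a)/(s + (a - 1)) = (2*a)/(s + (-1 + a)) = (2*a)/(-1 + a + s) = 2*a/(-1 + a + s))
1/(b(22, -20) + U) = 1/(2*(-20)/(-1 - 20 + 22) - 1140) = 1/(2*(-20)/1 - 1140) = 1/(2*(-20)*1 - 1140) = 1/(-40 - 1140) = 1/(-1180) = -1/1180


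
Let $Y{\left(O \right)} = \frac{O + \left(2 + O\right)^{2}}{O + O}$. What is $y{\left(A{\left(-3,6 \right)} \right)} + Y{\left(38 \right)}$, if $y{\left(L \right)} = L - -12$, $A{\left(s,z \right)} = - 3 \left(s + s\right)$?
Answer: $\frac{1959}{38} \approx 51.553$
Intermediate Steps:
$A{\left(s,z \right)} = - 6 s$ ($A{\left(s,z \right)} = - 3 \cdot 2 s = - 6 s$)
$y{\left(L \right)} = 12 + L$ ($y{\left(L \right)} = L + 12 = 12 + L$)
$Y{\left(O \right)} = \frac{O + \left(2 + O\right)^{2}}{2 O}$
$y{\left(A{\left(-3,6 \right)} \right)} + Y{\left(38 \right)} = \left(12 - -18\right) + \frac{38 + \left(2 + 38\right)^{2}}{2 \cdot 38} = \left(12 + 18\right) + \frac{1}{2} \cdot \frac{1}{38} \left(38 + 40^{2}\right) = 30 + \frac{1}{2} \cdot \frac{1}{38} \left(38 + 1600\right) = 30 + \frac{1}{2} \cdot \frac{1}{38} \cdot 1638 = 30 + \frac{819}{38} = \frac{1959}{38}$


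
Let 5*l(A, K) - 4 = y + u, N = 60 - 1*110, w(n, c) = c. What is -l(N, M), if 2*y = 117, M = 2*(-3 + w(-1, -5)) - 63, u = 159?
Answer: -443/10 ≈ -44.300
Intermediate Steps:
N = -50 (N = 60 - 110 = -50)
M = -79 (M = 2*(-3 - 5) - 63 = 2*(-8) - 63 = -16 - 63 = -79)
y = 117/2 (y = (½)*117 = 117/2 ≈ 58.500)
l(A, K) = 443/10 (l(A, K) = ⅘ + (117/2 + 159)/5 = ⅘ + (⅕)*(435/2) = ⅘ + 87/2 = 443/10)
-l(N, M) = -1*443/10 = -443/10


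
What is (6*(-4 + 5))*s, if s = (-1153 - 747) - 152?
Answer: -12312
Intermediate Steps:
s = -2052 (s = -1900 - 152 = -2052)
(6*(-4 + 5))*s = (6*(-4 + 5))*(-2052) = (6*1)*(-2052) = 6*(-2052) = -12312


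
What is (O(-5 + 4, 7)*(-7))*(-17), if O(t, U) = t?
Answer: -119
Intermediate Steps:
(O(-5 + 4, 7)*(-7))*(-17) = ((-5 + 4)*(-7))*(-17) = -1*(-7)*(-17) = 7*(-17) = -119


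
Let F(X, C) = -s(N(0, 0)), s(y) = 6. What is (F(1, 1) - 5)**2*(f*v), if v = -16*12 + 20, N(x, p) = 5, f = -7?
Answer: 145684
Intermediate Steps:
F(X, C) = -6 (F(X, C) = -1*6 = -6)
v = -172 (v = -192 + 20 = -172)
(F(1, 1) - 5)**2*(f*v) = (-6 - 5)**2*(-7*(-172)) = (-11)**2*1204 = 121*1204 = 145684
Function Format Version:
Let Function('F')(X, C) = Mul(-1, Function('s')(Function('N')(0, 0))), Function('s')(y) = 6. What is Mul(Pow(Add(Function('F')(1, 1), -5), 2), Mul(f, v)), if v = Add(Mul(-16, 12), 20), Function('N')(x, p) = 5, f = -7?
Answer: 145684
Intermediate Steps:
Function('F')(X, C) = -6 (Function('F')(X, C) = Mul(-1, 6) = -6)
v = -172 (v = Add(-192, 20) = -172)
Mul(Pow(Add(Function('F')(1, 1), -5), 2), Mul(f, v)) = Mul(Pow(Add(-6, -5), 2), Mul(-7, -172)) = Mul(Pow(-11, 2), 1204) = Mul(121, 1204) = 145684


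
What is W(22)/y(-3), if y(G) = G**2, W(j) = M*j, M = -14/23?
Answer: -308/207 ≈ -1.4879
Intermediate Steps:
M = -14/23 (M = -14*1/23 = -14/23 ≈ -0.60870)
W(j) = -14*j/23
W(22)/y(-3) = (-14/23*22)/((-3)**2) = -308/23/9 = -308/23*1/9 = -308/207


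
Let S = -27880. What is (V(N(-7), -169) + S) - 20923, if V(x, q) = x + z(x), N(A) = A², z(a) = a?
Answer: -48705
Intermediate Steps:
V(x, q) = 2*x (V(x, q) = x + x = 2*x)
(V(N(-7), -169) + S) - 20923 = (2*(-7)² - 27880) - 20923 = (2*49 - 27880) - 20923 = (98 - 27880) - 20923 = -27782 - 20923 = -48705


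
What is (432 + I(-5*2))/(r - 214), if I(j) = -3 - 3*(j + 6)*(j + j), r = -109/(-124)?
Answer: -7812/8809 ≈ -0.88682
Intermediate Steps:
r = 109/124 (r = -109*(-1/124) = 109/124 ≈ 0.87903)
I(j) = -3 - 6*j*(6 + j) (I(j) = -3 - 3*(6 + j)*2*j = -3 - 6*j*(6 + j))
(432 + I(-5*2))/(r - 214) = (432 + (-3 - (-180)*2 - 6*(-5*2)**2))/(109/124 - 214) = (432 + (-3 - 36*(-10) - 6*(-10)**2))/(-26427/124) = (432 + (-3 + 360 - 6*100))*(-124/26427) = (432 + (-3 + 360 - 600))*(-124/26427) = (432 - 243)*(-124/26427) = 189*(-124/26427) = -7812/8809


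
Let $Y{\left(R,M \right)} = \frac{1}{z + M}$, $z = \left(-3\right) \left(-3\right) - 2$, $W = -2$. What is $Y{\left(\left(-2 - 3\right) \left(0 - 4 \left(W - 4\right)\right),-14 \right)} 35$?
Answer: $-5$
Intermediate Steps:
$z = 7$ ($z = 9 - 2 = 7$)
$Y{\left(R,M \right)} = \frac{1}{7 + M}$
$Y{\left(\left(-2 - 3\right) \left(0 - 4 \left(W - 4\right)\right),-14 \right)} 35 = \frac{1}{7 - 14} \cdot 35 = \frac{1}{-7} \cdot 35 = \left(- \frac{1}{7}\right) 35 = -5$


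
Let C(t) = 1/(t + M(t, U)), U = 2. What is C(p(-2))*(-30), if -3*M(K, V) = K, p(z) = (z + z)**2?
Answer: -45/16 ≈ -2.8125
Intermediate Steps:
p(z) = 4*z**2 (p(z) = (2*z)**2 = 4*z**2)
M(K, V) = -K/3
C(t) = 3/(2*t) (C(t) = 1/(t - t/3) = 1/(2*t/3) = 3/(2*t))
C(p(-2))*(-30) = (3/(2*((4*(-2)**2))))*(-30) = (3/(2*((4*4))))*(-30) = ((3/2)/16)*(-30) = ((3/2)*(1/16))*(-30) = (3/32)*(-30) = -45/16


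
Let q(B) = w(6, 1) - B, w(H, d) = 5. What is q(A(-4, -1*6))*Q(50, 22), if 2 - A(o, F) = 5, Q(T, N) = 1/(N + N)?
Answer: 2/11 ≈ 0.18182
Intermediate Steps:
Q(T, N) = 1/(2*N)
A(o, F) = -3 (A(o, F) = 2 - 1*5 = 2 - 5 = -3)
q(B) = 5 - B
q(A(-4, -1*6))*Q(50, 22) = (5 - 1*(-3))*((1/2)/22) = (5 + 3)*((1/2)*(1/22)) = 8*(1/44) = 2/11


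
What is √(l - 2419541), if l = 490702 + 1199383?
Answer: 4*I*√45591 ≈ 854.08*I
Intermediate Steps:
l = 1690085
√(l - 2419541) = √(1690085 - 2419541) = √(-729456) = 4*I*√45591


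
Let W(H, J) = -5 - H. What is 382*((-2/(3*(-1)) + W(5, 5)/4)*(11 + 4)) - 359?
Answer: -10864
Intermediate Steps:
382*((-2/(3*(-1)) + W(5, 5)/4)*(11 + 4)) - 359 = 382*((-2/(3*(-1)) + (-5 - 1*5)/4)*(11 + 4)) - 359 = 382*((-2/(-3) + (-5 - 5)*(1/4))*15) - 359 = 382*((-2*(-1/3) - 10*1/4)*15) - 359 = 382*((2/3 - 5/2)*15) - 359 = 382*(-11/6*15) - 359 = 382*(-55/2) - 359 = -10505 - 359 = -10864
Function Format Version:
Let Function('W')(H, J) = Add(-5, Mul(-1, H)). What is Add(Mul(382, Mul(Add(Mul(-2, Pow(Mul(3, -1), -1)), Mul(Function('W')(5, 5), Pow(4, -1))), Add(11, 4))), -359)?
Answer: -10864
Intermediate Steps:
Add(Mul(382, Mul(Add(Mul(-2, Pow(Mul(3, -1), -1)), Mul(Function('W')(5, 5), Pow(4, -1))), Add(11, 4))), -359) = Add(Mul(382, Mul(Add(Mul(-2, Pow(Mul(3, -1), -1)), Mul(Add(-5, Mul(-1, 5)), Pow(4, -1))), Add(11, 4))), -359) = Add(Mul(382, Mul(Add(Mul(-2, Pow(-3, -1)), Mul(Add(-5, -5), Rational(1, 4))), 15)), -359) = Add(Mul(382, Mul(Add(Mul(-2, Rational(-1, 3)), Mul(-10, Rational(1, 4))), 15)), -359) = Add(Mul(382, Mul(Add(Rational(2, 3), Rational(-5, 2)), 15)), -359) = Add(Mul(382, Mul(Rational(-11, 6), 15)), -359) = Add(Mul(382, Rational(-55, 2)), -359) = Add(-10505, -359) = -10864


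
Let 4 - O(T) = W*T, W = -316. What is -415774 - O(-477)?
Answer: -265046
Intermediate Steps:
O(T) = 4 + 316*T (O(T) = 4 - (-316)*T = 4 + 316*T)
-415774 - O(-477) = -415774 - (4 + 316*(-477)) = -415774 - (4 - 150732) = -415774 - 1*(-150728) = -415774 + 150728 = -265046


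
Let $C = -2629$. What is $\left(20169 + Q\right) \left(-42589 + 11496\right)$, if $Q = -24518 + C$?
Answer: $216966954$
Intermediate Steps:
$Q = -27147$ ($Q = -24518 - 2629 = -27147$)
$\left(20169 + Q\right) \left(-42589 + 11496\right) = \left(20169 - 27147\right) \left(-42589 + 11496\right) = \left(-6978\right) \left(-31093\right) = 216966954$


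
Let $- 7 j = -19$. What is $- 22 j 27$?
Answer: $- \frac{11286}{7} \approx -1612.3$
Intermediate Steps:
$j = \frac{19}{7}$ ($j = \left(- \frac{1}{7}\right) \left(-19\right) = \frac{19}{7} \approx 2.7143$)
$- 22 j 27 = \left(-22\right) \frac{19}{7} \cdot 27 = \left(- \frac{418}{7}\right) 27 = - \frac{11286}{7}$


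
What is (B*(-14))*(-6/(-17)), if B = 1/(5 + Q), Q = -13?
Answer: 21/34 ≈ 0.61765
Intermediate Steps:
B = -1/8 (B = 1/(5 - 13) = 1/(-8) = -1/8 ≈ -0.12500)
(B*(-14))*(-6/(-17)) = (-1/8*(-14))*(-6/(-17)) = 7*(-6*(-1/17))/4 = (7/4)*(6/17) = 21/34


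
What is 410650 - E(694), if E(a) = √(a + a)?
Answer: 410650 - 2*√347 ≈ 4.1061e+5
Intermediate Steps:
E(a) = √2*√a (E(a) = √(2*a) = √2*√a)
410650 - E(694) = 410650 - √2*√694 = 410650 - 2*√347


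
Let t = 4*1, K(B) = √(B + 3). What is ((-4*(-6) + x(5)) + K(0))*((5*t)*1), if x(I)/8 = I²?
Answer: 4480 + 20*√3 ≈ 4514.6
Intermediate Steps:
x(I) = 8*I²
K(B) = √(3 + B)
t = 4
((-4*(-6) + x(5)) + K(0))*((5*t)*1) = ((-4*(-6) + 8*5²) + √(3 + 0))*((5*4)*1) = ((24 + 8*25) + √3)*(20*1) = ((24 + 200) + √3)*20 = (224 + √3)*20 = 4480 + 20*√3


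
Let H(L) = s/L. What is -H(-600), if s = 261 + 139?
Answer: 2/3 ≈ 0.66667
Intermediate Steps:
s = 400
H(L) = 400/L
-H(-600) = -400/(-600) = -400*(-1)/600 = -1*(-2/3) = 2/3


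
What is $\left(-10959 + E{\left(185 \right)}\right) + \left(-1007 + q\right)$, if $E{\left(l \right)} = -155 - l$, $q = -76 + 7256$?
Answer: $-5126$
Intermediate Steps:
$q = 7180$
$\left(-10959 + E{\left(185 \right)}\right) + \left(-1007 + q\right) = \left(-10959 - 340\right) + \left(-1007 + 7180\right) = \left(-10959 - 340\right) + 6173 = -11299 + 6173 = -5126$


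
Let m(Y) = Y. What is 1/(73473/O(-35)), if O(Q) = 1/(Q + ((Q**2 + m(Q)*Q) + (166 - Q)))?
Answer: 1/192205368 ≈ 5.2028e-9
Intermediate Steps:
O(Q) = 1/(166 + 2*Q**2) (O(Q) = 1/(Q + ((Q**2 + Q*Q) + (166 - Q))) = 1/(Q + ((Q**2 + Q**2) + (166 - Q))) = 1/(Q + (2*Q**2 + (166 - Q))) = 1/(Q + (166 - Q + 2*Q**2)) = 1/(166 + 2*Q**2))
1/(73473/O(-35)) = 1/(73473/((1/(2*(83 + (-35)**2))))) = 1/(73473/((1/(2*(83 + 1225))))) = 1/(73473/(((1/2)/1308))) = 1/(73473/(((1/2)*(1/1308)))) = 1/(73473/(1/2616)) = 1/(73473*2616) = 1/192205368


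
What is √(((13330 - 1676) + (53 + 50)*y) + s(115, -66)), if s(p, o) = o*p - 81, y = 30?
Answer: √7073 ≈ 84.101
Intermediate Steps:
s(p, o) = -81 + o*p
√(((13330 - 1676) + (53 + 50)*y) + s(115, -66)) = √(((13330 - 1676) + (53 + 50)*30) + (-81 - 66*115)) = √((11654 + 103*30) + (-81 - 7590)) = √((11654 + 3090) - 7671) = √(14744 - 7671) = √7073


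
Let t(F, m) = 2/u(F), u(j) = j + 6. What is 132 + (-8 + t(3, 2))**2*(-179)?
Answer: -866408/81 ≈ -10696.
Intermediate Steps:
u(j) = 6 + j
t(F, m) = 2/(6 + F)
132 + (-8 + t(3, 2))**2*(-179) = 132 + (-8 + 2/(6 + 3))**2*(-179) = 132 + (-8 + 2/9)**2*(-179) = 132 + (-70/9)**2*(-179) = 132 + (4900/81)*(-179) = 132 - 877100/81 = -866408/81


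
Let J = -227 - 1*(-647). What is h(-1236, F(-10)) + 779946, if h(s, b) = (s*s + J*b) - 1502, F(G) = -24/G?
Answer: 2307148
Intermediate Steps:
J = 420 (J = -227 + 647 = 420)
h(s, b) = -1502 + s² + 420*b (h(s, b) = (s*s + 420*b) - 1502 = (s² + 420*b) - 1502 = -1502 + s² + 420*b)
h(-1236, F(-10)) + 779946 = (-1502 + (-1236)² + 420*(-24/(-10))) + 779946 = (-1502 + 1527696 + 420*(-24*(-⅒))) + 779946 = (-1502 + 1527696 + 420*(12/5)) + 779946 = (-1502 + 1527696 + 1008) + 779946 = 1527202 + 779946 = 2307148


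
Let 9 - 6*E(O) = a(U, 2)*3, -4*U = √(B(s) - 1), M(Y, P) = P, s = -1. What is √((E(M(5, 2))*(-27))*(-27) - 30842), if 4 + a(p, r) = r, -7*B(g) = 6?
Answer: I*√116078/2 ≈ 170.35*I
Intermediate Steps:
B(g) = -6/7 (B(g) = -⅐*6 = -6/7)
U = -I*√91/28 (U = -√(-6/7 - 1)/4 = -I*√91/28 ≈ -0.34069*I)
a(p, r) = -4 + r
E(O) = 5/2 (E(O) = 3/2 - (-4 + 2)*3/6 = 3/2 - (-1)*3/3 = 3/2 - ⅙*(-6) = 3/2 + 1 = 5/2)
√((E(M(5, 2))*(-27))*(-27) - 30842) = √(((5/2)*(-27))*(-27) - 30842) = √(-135/2*(-27) - 30842) = √(3645/2 - 30842) = √(-58039/2) = I*√116078/2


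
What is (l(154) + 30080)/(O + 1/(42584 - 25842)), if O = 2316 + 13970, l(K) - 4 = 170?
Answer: 72358924/38951459 ≈ 1.8577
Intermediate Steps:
l(K) = 174 (l(K) = 4 + 170 = 174)
O = 16286
(l(154) + 30080)/(O + 1/(42584 - 25842)) = (174 + 30080)/(16286 + 1/(42584 - 25842)) = 30254/(16286 + 1/16742) = 30254/(272660213/16742) = 30254*(16742/272660213) = 72358924/38951459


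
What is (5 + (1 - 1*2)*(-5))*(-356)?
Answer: -3560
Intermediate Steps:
(5 + (1 - 1*2)*(-5))*(-356) = (5 + (1 - 2)*(-5))*(-356) = (5 - 1*(-5))*(-356) = (5 + 5)*(-356) = 10*(-356) = -3560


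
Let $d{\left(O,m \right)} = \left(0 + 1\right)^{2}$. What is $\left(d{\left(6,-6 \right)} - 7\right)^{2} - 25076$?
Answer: $-25040$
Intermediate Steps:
$d{\left(O,m \right)} = 1$ ($d{\left(O,m \right)} = 1^{2} = 1$)
$\left(d{\left(6,-6 \right)} - 7\right)^{2} - 25076 = \left(1 - 7\right)^{2} - 25076 = \left(-6\right)^{2} - 25076 = 36 - 25076 = -25040$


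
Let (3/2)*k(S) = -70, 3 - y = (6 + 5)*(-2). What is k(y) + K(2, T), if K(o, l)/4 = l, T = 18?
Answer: 76/3 ≈ 25.333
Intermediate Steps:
K(o, l) = 4*l
y = 25 (y = 3 - (6 + 5)*(-2) = 3 - 11*(-2) = 3 - 1*(-22) = 3 + 22 = 25)
k(S) = -140/3 (k(S) = (⅔)*(-70) = -140/3)
k(y) + K(2, T) = -140/3 + 4*18 = -140/3 + 72 = 76/3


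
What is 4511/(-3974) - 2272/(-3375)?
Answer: -6195697/13412250 ≈ -0.46194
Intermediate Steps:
4511/(-3974) - 2272/(-3375) = 4511*(-1/3974) - 2272*(-1/3375) = -4511/3974 + 2272/3375 = -6195697/13412250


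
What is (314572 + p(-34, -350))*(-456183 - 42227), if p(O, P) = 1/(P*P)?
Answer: -1920626423919841/12250 ≈ -1.5679e+11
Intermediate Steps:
p(O, P) = P⁻² (p(O, P) = 1/(P²) = P⁻²)
(314572 + p(-34, -350))*(-456183 - 42227) = (314572 + (-350)⁻²)*(-456183 - 42227) = (314572 + 1/122500)*(-498410) = (38535070001/122500)*(-498410) = -1920626423919841/12250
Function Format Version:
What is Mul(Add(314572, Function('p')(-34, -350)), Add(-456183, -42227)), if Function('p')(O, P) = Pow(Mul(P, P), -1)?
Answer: Rational(-1920626423919841, 12250) ≈ -1.5679e+11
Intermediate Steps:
Function('p')(O, P) = Pow(P, -2) (Function('p')(O, P) = Pow(Pow(P, 2), -1) = Pow(P, -2))
Mul(Add(314572, Function('p')(-34, -350)), Add(-456183, -42227)) = Mul(Add(314572, Pow(-350, -2)), Add(-456183, -42227)) = Mul(Add(314572, Rational(1, 122500)), -498410) = Mul(Rational(38535070001, 122500), -498410) = Rational(-1920626423919841, 12250)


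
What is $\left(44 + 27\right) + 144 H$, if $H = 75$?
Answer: $10871$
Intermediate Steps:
$\left(44 + 27\right) + 144 H = \left(44 + 27\right) + 144 \cdot 75 = 71 + 10800 = 10871$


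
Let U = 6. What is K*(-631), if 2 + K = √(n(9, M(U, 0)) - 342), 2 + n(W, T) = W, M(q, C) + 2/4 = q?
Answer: 1262 - 631*I*√335 ≈ 1262.0 - 11549.0*I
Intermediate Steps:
M(q, C) = -½ + q
n(W, T) = -2 + W
K = -2 + I*√335 (K = -2 + √((-2 + 9) - 342) = -2 + √(7 - 342) = -2 + √(-335) = -2 + I*√335 ≈ -2.0 + 18.303*I)
K*(-631) = (-2 + I*√335)*(-631) = 1262 - 631*I*√335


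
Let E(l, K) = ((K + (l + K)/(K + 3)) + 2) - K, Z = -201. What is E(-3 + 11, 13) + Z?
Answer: -3163/16 ≈ -197.69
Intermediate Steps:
E(l, K) = 2 + (K + l)/(3 + K) (E(l, K) = ((K + (K + l)/(3 + K)) + 2) - K = (2 + K + (K + l)/(3 + K)) - K = 2 + (K + l)/(3 + K))
E(-3 + 11, 13) + Z = (6 + (-3 + 11) + 3*13)/(3 + 13) - 201 = (6 + 8 + 39)/16 - 201 = (1/16)*53 - 201 = 53/16 - 201 = -3163/16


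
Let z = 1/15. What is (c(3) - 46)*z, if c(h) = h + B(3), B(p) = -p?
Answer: -46/15 ≈ -3.0667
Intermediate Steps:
z = 1/15 ≈ 0.066667
c(h) = -3 + h (c(h) = h - 1*3 = h - 3 = -3 + h)
(c(3) - 46)*z = ((-3 + 3) - 46)*(1/15) = (0 - 46)*(1/15) = -46*1/15 = -46/15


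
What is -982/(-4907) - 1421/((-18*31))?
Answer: 7520803/2738106 ≈ 2.7467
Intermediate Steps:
-982/(-4907) - 1421/((-18*31)) = -982*(-1/4907) - 1421/(-558) = 982/4907 - 1421*(-1/558) = 982/4907 + 1421/558 = 7520803/2738106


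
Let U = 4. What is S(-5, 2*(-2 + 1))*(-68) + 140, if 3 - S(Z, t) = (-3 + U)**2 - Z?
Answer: 344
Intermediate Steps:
S(Z, t) = 2 + Z (S(Z, t) = 3 - ((-3 + 4)**2 - Z) = 3 - (1**2 - Z) = 3 - (1 - Z) = 3 + (-1 + Z) = 2 + Z)
S(-5, 2*(-2 + 1))*(-68) + 140 = (2 - 5)*(-68) + 140 = -3*(-68) + 140 = 204 + 140 = 344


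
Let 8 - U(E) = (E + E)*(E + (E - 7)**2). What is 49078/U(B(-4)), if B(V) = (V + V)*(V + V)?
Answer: -24539/212028 ≈ -0.11573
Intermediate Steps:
B(V) = 4*V**2 (B(V) = (2*V)*(2*V) = 4*V**2)
U(E) = 8 - 2*E*(E + (-7 + E)**2) (U(E) = 8 - (E + E)*(E + (E - 7)**2) = 8 - 2*E*(E + (-7 + E)**2))
49078/U(B(-4)) = 49078/(8 - 2*(4*(-4)**2)**2 - 2*4*(-4)**2*(-7 + 4*(-4)**2)**2) = 49078/(8 - 2*(4*16)**2 - 2*4*16*(-7 + 4*16)**2) = 49078/(8 - 2*64**2 - 2*64*(-7 + 64)**2) = 49078/(8 - 2*4096 - 2*64*57**2) = 49078/(8 - 8192 - 2*64*3249) = 49078/(8 - 8192 - 415872) = 49078/(-424056) = 49078*(-1/424056) = -24539/212028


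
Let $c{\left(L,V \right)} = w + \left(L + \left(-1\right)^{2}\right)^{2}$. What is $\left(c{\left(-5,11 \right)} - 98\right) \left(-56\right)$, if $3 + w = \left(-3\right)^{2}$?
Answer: $4256$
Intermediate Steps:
$w = 6$ ($w = -3 + \left(-3\right)^{2} = -3 + 9 = 6$)
$c{\left(L,V \right)} = 6 + \left(1 + L\right)^{2}$ ($c{\left(L,V \right)} = 6 + \left(L + \left(-1\right)^{2}\right)^{2} = 6 + \left(L + 1\right)^{2} = 6 + \left(1 + L\right)^{2}$)
$\left(c{\left(-5,11 \right)} - 98\right) \left(-56\right) = \left(\left(6 + \left(1 - 5\right)^{2}\right) - 98\right) \left(-56\right) = \left(\left(6 + \left(-4\right)^{2}\right) - 98\right) \left(-56\right) = \left(\left(6 + 16\right) - 98\right) \left(-56\right) = \left(22 - 98\right) \left(-56\right) = \left(-76\right) \left(-56\right) = 4256$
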